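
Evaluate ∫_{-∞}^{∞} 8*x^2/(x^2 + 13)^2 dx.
4*sqrt(13)*pi/13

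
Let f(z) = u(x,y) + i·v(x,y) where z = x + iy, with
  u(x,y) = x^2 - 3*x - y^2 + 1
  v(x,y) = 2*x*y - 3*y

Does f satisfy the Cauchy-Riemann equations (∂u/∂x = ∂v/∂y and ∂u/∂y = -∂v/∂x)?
∂u/∂x = 2*x - 3
∂v/∂y = 2*x - 3
∂u/∂y = -2*y
∂v/∂x = 2*y
∂u/∂x = ∂v/∂y and ∂u/∂y = -∂v/∂x hold identically; f is analytic.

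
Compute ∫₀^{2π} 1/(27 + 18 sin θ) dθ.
Call the integral J. The integrand is 2π-periodic and we integrate over a full period, so shifting θ does not change the value (θ → θ + π/2 turns sin θ into cos θ). Hence
  J = ∫₀^{2π} dθ/(27 + 18 cos θ).
Put z = e^{iθ}: then cos θ = (z + 1/z)/2, dθ = dz/(iz), and z runs once counterclockwise around |z| = 1:
  J = ∮_{|z|=1} 1/(27 + 18*(z + 1/z)/2) · dz/(iz) = (2/i) ∮_{|z|=1} dz/(18*z^2 + 54*z + 18).
The roots of 18*z^2 + 54*z + 18 are z = (-27 ± sqrt(27^2 - 18^2))/18, with sqrt(405) = 9*sqrt(5); their product is 1, so only z₊ = -3/2 + sqrt(5)/2 lies inside the unit circle (z₋ = -3/2 - sqrt(5)/2 lies outside).
z₊ is a simple zero of q(z) = 18*z^2 + 54*z + 18, so Res(1/q, z₊) = 1/q'(z₊) with q'(z) = 36*z + 54; and q'(z₊) = 18*(z₊ - z₋) = 18*sqrt(5).
Therefore J = (2/i) · 2πi · 1/(18*sqrt(5)) = 2*pi/(9*sqrt(5)) = 2*sqrt(5)*pi/45

Final answer: 2*sqrt(5)*pi/45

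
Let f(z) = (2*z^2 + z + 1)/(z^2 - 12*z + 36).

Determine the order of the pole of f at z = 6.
2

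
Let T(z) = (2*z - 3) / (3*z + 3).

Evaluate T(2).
Substitute z = 2:
  numerator:   2*(2) - 3 = 1
  denominator: 3*(2) + 3 = 9
T(2) = (1)/(9) = 1/9

Final answer: 1/9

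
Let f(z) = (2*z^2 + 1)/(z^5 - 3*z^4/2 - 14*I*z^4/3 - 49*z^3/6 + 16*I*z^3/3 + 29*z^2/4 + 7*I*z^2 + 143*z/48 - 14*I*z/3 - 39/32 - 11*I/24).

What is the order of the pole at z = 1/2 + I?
Factor the denominator:
  z^5 - 3*z^4/2 - 14*I*z^4/3 - 49*z^3/6 + 16*I*z^3/3 + 29*z^2/4 + 7*I*z^2 + 143*z/48 - 14*I*z/3 - 39/32 - 11*I/24 = (z - 1/2 - I)^4*(z + 1/2 - 2*I/3)

The numerator P(z) = 2*z^2 + 1 has P(1/2 + I) = -1/2 + 2*I ≠ 0, so no factor of (z - 1/2 - I) cancels.
Near z = 1/2 + I we can therefore write f(z) = g(z)/(z - 1/2 - I)^4 with g analytic at 1/2 + I and g(1/2 + I) ≠ 0 (g is the numerator divided by the remaining denominator factors).

Hence z = 1/2 + I is a pole of order 4.

Final answer: 4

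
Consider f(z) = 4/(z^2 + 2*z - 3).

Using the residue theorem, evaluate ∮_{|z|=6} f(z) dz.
By the residue theorem, ∮_C f(z) dz = 2πi · (sum of the residues of f at the poles inside |z| = 6).

The denominator factors as (z - 1)*(z + 3), so the singularities of f are simple poles at z = 1, z = -3.
  |1|² = 1 < 36 = 6², so this pole is inside the contour.
  |-3|² = 9 < 36 = 6², so this pole is inside the contour.

With P(z) = 4 and Q(z) = z^2 + 2*z - 3, each pole is simple, so Res(f, z₀) = P(z₀)/Q'(z₀) with Q'(z) = 2*z + 2.
  Res(f, 1) = P(1)/Q'(1) = (4)/(4) = 1
  Res(f, -3) = P(-3)/Q'(-3) = (4)/(-4) = -1

Sum of residues inside C: 0
∮_C f(z) dz = 2πi · (0) = 0

Final answer: 0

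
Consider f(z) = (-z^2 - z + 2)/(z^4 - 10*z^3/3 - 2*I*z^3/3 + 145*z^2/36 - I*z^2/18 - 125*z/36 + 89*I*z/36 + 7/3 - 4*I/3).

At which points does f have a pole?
The singularities of f are the zeros of the denominator. Factoring,
  z^4 - 10*z^3/3 - 2*I*z^3/3 + 145*z^2/36 - I*z^2/18 - 125*z/36 + 89*I*z/36 + 7/3 - 4*I/3 = (z - 3/2)*(z + 1/3 + I)*(z - 3/2 - I)*(z - 2/3 - 2*I/3)
so the candidates are z = 3/2, z = -1/3 - I, z = 3/2 + I, z = 2/3 + 2*I/3.

Check the numerator P(z) = -z^2 - z + 2 at each one:
  P(3/2) = -7/4 ≠ 0, so z = 3/2 is a (simple) pole.
  P(-1/3 - I) = 29/9 + I/3 ≠ 0, so z = -1/3 - I is a (simple) pole.
  P(3/2 + I) = -3/4 - 4*I ≠ 0, so z = 3/2 + I is a (simple) pole.
  P(2/3 + 2*I/3) = 4/3 - 14*I/9 ≠ 0, so z = 2/3 + 2*I/3 is a (simple) pole.

Poles of f: {-1/3 - I, 2/3 + 2*I/3, 3/2, 3/2 + I}

Final answer: {-1/3 - I, 2/3 + 2*I/3, 3/2, 3/2 + I}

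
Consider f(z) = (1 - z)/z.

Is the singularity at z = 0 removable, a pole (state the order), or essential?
Write f(z) = g(z)/z with g(z) = 1 - z.
g is entire and g(0) = 1 ≠ 0, so no factor of (z) cancels: the Laurent expansion of f about z = 0 starts at the power -1, i.e. lim_{z→z₀} (z - z₀) f(z) = 1 is finite and nonzero.
So z = 0 is a pole of order 1.

Final answer: pole of order 1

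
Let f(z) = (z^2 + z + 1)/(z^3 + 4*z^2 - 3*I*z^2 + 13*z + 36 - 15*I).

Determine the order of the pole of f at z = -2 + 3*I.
Factor the denominator:
  z^3 + 4*z^2 - 3*I*z^2 + 13*z + 36 - 15*I = (z + 2 - 3*I)^2*(z + 3*I)

The numerator P(z) = z^2 + z + 1 has P(-2 + 3*I) = -6 - 9*I ≠ 0, so no factor of (z + 2 - 3*I) cancels.
Near z = -2 + 3*I we can therefore write f(z) = g(z)/(z + 2 - 3*I)^2 with g analytic at -2 + 3*I and g(-2 + 3*I) ≠ 0 (g is the numerator divided by the remaining denominator factors).

Hence z = -2 + 3*I is a pole of order 2.

Final answer: 2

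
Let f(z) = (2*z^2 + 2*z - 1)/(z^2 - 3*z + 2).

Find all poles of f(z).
The singularities of f are the zeros of the denominator. Factoring,
  z^2 - 3*z + 2 = (z - 2)*(z - 1)
so the candidates are z = 2, z = 1.

Check the numerator P(z) = 2*z^2 + 2*z - 1 at each one:
  P(2) = 11 ≠ 0, so z = 2 is a (simple) pole.
  P(1) = 3 ≠ 0, so z = 1 is a (simple) pole.

Poles of f: {1, 2}

Final answer: {1, 2}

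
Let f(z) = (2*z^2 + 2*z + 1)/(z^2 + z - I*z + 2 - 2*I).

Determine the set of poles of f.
{-1 - I, 2*I}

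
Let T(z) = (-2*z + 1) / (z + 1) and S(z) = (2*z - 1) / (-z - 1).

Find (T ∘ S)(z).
(T ∘ S)(z) = T(S(z)) = ((-2)*S(z) + (1))/((1)*S(z) + (1)). Multiply numerator and denominator by -z - 1:
  numerator:   (-2)*(2*z - 1) + (1)*(-z - 1) = -5*z + 1
  denominator: (1)*(2*z - 1) + (1)*(-z - 1) = z - 2
(T ∘ S)(z) = (-5*z + 1)/(z - 2)

Final answer: (-5*z + 1)/(z - 2)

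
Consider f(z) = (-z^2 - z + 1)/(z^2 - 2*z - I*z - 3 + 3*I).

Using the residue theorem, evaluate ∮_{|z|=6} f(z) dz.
By the residue theorem, ∮_C f(z) dz = 2πi · (sum of the residues of f at the poles inside |z| = 6).

The denominator factors as (z + 1 - I)*(z - 3), so the singularities of f are simple poles at z = -1 + I, z = 3.
  |-1 + I|² = 2 < 36 = 6², so this pole is inside the contour.
  |3|² = 9 < 36 = 6², so this pole is inside the contour.

With P(z) = -z^2 - z + 1 and Q(z) = z^2 - 2*z - I*z - 3 + 3*I, each pole is simple, so Res(f, z₀) = P(z₀)/Q'(z₀) with Q'(z) = 2*z - 2 - I.
  Res(f, -1 + I) = P(-1 + I)/Q'(-1 + I) = (2 + I)/(-4 + I) = -7/17 - 6*I/17
  Res(f, 3) = P(3)/Q'(3) = (-11)/(4 - I) = -44/17 - 11*I/17

Sum of residues inside C: -3 - I
∮_C f(z) dz = 2πi · (-3 - I) = pi*(2 - 6*I)

Final answer: pi*(2 - 6*I)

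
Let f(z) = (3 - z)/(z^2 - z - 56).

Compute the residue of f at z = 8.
Write f(z) = P(z)/Q(z) with P(z) = 3 - z and Q(z) = z^2 - z - 56.
The denominator factors as Q(z) = (z - 8)*(z + 7), so z = 8 is a simple zero of Q and P is analytic there; z = 8 is therefore a simple pole and
  Res(f, z₀) = P(z₀)/Q'(z₀).

Q'(z) = 2*z - 1, so Q'(8) = 15.
P(8) = -5.

Res(f, 8) = (-5)/(15) = -1/3

Final answer: -1/3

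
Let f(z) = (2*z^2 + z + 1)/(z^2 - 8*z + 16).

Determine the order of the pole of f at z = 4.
Factor the denominator:
  z^2 - 8*z + 16 = (z - 4)^2

The numerator P(z) = 2*z^2 + z + 1 has P(4) = 37 ≠ 0, so no factor of (z - 4) cancels.
Near z = 4 we can therefore write f(z) = g(z)/(z - 4)^2 with g analytic at 4 and g(4) ≠ 0 (g is just the numerator).

Hence z = 4 is a pole of order 2.

Final answer: 2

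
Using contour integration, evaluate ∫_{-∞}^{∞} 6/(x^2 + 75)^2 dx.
Let f(z) = 6/(z^2 + 75)^2. The denominator has no real zeros and deg Q - deg P = 4 ≥ 2, so the integral of f over the upper semicircle |z| = R tends to 0 as R → ∞. Closing the contour in the upper half-plane,
  ∫_{-∞}^{∞} f(x) dx = 2πi · Σ Res(f, z_k)  over the poles with Im z_k > 0.

Zeros of the denominator: z^2 + 75 = 0 gives z = ±5*sqrt(3)*I.
Upper half-plane: z = 5*sqrt(3)*I (a pole of order 2).

Write f(z) = g(z)/(z - 5*sqrt(3)*I)^2 with g(z) = 6/(z + 5*sqrt(3)*I)^2. For a double pole, Res(f, z₀) = g'(z₀):
  g'(z) = -12/(z + 5*sqrt(3)*I)^3
  Res(f, 5*sqrt(3)*I) = g'(5*sqrt(3)*I) = -sqrt(3)*I/750

∫_{-∞}^{∞} f(x) dx = 2πi · (-sqrt(3)*I/750) = sqrt(3)*pi/375

Final answer: sqrt(3)*pi/375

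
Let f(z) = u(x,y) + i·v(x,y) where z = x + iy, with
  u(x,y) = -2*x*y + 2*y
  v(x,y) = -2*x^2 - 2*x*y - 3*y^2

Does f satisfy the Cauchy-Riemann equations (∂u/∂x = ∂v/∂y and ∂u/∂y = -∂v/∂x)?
∂u/∂x = -2*y
∂v/∂y = -2*x - 6*y
∂u/∂y = 2 - 2*x
∂v/∂x = -4*x - 2*y
∂u/∂x ≠ ∂v/∂y and ∂u/∂y ≠ -∂v/∂x; the Cauchy-Riemann equations are not satisfied, so f is not analytic.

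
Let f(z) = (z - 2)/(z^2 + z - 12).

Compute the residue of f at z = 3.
1/7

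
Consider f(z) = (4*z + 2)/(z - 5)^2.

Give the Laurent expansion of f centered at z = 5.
Put w = z - (5), i.e. z = w + 5. The denominator is w^2, so it suffices to rewrite the numerator in powers of w.

P(z) = 4*z + 2
P(w + 5) = 22 + 4*w

Dividing each term by w^2:
  f = 22/w^2 + 4/w

Substituting back w = z - 5:
  f(z) = 22/(z - 5)^2 + 4/(z - 5)

The series is finite because the numerator is a polynomial; the negative powers form the principal part, and the coefficient of 1/(z - 5) gives Res(f, 5) = 4.

Final answer: 22/(z - 5)^2 + 4/(z - 5)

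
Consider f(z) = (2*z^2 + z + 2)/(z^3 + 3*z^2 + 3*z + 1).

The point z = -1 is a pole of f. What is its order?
3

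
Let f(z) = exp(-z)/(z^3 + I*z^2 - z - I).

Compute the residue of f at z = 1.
Write f(z) = P(z)/Q(z) with P(z) = exp(-z) and Q(z) = z^3 + I*z^2 - z - I.
The denominator factors as Q(z) = (z - 1)*(z + 1)*(z + I), so z = 1 is a simple zero of Q and P is analytic there; z = 1 is therefore a simple pole and
  Res(f, z₀) = P(z₀)/Q'(z₀).

Q'(z) = 3*z^2 + 2*I*z - 1, so Q'(1) = 2 + 2*I.
P(1) = exp(-1).

Res(f, 1) = (exp(-1))/(2 + 2*I) = (1/4 - I/4)*exp(-1)

Final answer: (1/4 - I/4)*exp(-1)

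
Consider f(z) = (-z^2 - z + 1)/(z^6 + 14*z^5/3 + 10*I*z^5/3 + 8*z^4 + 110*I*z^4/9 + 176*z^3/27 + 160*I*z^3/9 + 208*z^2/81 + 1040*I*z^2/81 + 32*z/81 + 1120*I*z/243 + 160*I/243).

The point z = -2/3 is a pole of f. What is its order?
Factor the denominator:
  z^6 + 14*z^5/3 + 10*I*z^5/3 + 8*z^4 + 110*I*z^4/9 + 176*z^3/27 + 160*I*z^3/9 + 208*z^2/81 + 1040*I*z^2/81 + 32*z/81 + 1120*I*z/243 + 160*I/243 = (z + 2/3)^4*(z + 1 + I/3)*(z + 1 + 3*I)

The numerator P(z) = -z^2 - z + 1 has P(-2/3) = 11/9 ≠ 0, so no factor of (z + 2/3) cancels.
Near z = -2/3 we can therefore write f(z) = g(z)/(z + 2/3)^4 with g analytic at -2/3 and g(-2/3) ≠ 0 (g is the numerator divided by the remaining denominator factors).

Hence z = -2/3 is a pole of order 4.

Final answer: 4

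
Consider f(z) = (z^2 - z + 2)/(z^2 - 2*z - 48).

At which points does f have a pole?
{-6, 8}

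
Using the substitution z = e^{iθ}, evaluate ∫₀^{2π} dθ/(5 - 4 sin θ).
Call the integral J. The integrand is 2π-periodic and we integrate over a full period, so shifting θ does not change the value (θ → θ + π/2 turns sin θ into cos θ; θ → θ + π flips the sign of the trig term). Hence
  J = ∫₀^{2π} dθ/(5 + 4 cos θ).
Put z = e^{iθ}: then cos θ = (z + 1/z)/2, dθ = dz/(iz), and z runs once counterclockwise around |z| = 1:
  J = ∮_{|z|=1} 1/(5 + 4*(z + 1/z)/2) · dz/(iz) = (2/i) ∮_{|z|=1} dz/(4*z^2 + 10*z + 4).
The roots of 4*z^2 + 10*z + 4 are z = (-5 ± sqrt(5^2 - 4^2))/4, with sqrt(9) = 3; their product is 1, so only z₊ = -1/2 lies inside the unit circle (z₋ = -2 lies outside).
z₊ is a simple zero of q(z) = 4*z^2 + 10*z + 4, so Res(1/q, z₊) = 1/q'(z₊) with q'(z) = 8*z + 10; and q'(z₊) = 4*(z₊ - z₋) = 6.
Therefore J = (2/i) · 2πi · 1/(6) = 2*pi/(3) = 2*pi/3

Final answer: 2*pi/3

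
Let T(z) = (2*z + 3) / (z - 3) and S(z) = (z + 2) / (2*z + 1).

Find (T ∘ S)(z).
(T ∘ S)(z) = T(S(z)) = ((2)*S(z) + (3))/((1)*S(z) + (-3)). Multiply numerator and denominator by 2*z + 1:
  numerator:   (2)*(z + 2) + (3)*(2*z + 1) = 8*z + 7
  denominator: (1)*(z + 2) + (-3)*(2*z + 1) = -5*z - 1
(T ∘ S)(z) = (8*z + 7)/(-5*z - 1) = (-8*z - 7)/(5*z + 1)

Final answer: (-8*z - 7)/(5*z + 1)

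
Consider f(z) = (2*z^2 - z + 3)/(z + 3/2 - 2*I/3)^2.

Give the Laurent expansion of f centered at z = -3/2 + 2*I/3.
Put w = z - (-3/2 + 2*I/3), i.e. z = w - 3/2 + 2*I/3. The denominator is w^2, so it suffices to rewrite the numerator in powers of w.

P(z) = 2*z^2 - z + 3
P(w - 3/2 + 2*I/3) = 73/9 - 14*I/3 + (-7 + 8*I/3)*w + 2*w^2

Dividing each term by w^2:
  f = (73/9 - 14*I/3)/w^2 + (-7 + 8*I/3)/w + 2

Substituting back w = z + 3/2 - 2*I/3:
  f(z) = (73/9 - 14*I/3)/(z + 3/2 - 2*I/3)^2 + (-7 + 8*I/3)/(z + 3/2 - 2*I/3) + 2

The series is finite because the numerator is a polynomial; the negative powers form the principal part, and the coefficient of 1/(z + 3/2 - 2*I/3) gives Res(f, -3/2 + 2*I/3) = -7 + 8*I/3.

Final answer: (73/9 - 14*I/3)/(z + 3/2 - 2*I/3)^2 + (-7 + 8*I/3)/(z + 3/2 - 2*I/3) + 2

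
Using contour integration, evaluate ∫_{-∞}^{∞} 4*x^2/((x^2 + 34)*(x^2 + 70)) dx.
Let f(z) = 4*z^2/((z^2 + 34)*(z^2 + 70)). The denominator has no real zeros and deg Q - deg P = 2 ≥ 2, so the integral of f over the upper semicircle |z| = R tends to 0 as R → ∞. Closing the contour in the upper half-plane,
  ∫_{-∞}^{∞} f(x) dx = 2πi · Σ Res(f, z_k)  over the poles with Im z_k > 0.

Zeros of the denominator: z^2 + 34 = 0 gives z = ±sqrt(34)*I; z^2 + 70 = 0 gives z = ±sqrt(70)*I.
Upper half-plane: z = sqrt(34)*I, z = sqrt(70)*I (simple).

Each pole is a simple zero of Q(z) = z^4 + 104*z^2 + 2380, so Res(f, z₀) = P(z₀)/Q'(z₀) with P(z) = 4*z^2, Q'(z) = 4*z^3 + 208*z:
  Res(f, sqrt(34)*I) = (-136)/(72*sqrt(34)*I) = sqrt(34)*I/18
  Res(f, sqrt(70)*I) = (-280)/(-72*sqrt(70)*I) = -sqrt(70)*I/18

Sum of residues: I*(-sqrt(70) + sqrt(34))/18
∫_{-∞}^{∞} f(x) dx = 2πi · (I*(-sqrt(70) + sqrt(34))/18) = pi*(-sqrt(34) + sqrt(70))/9

Final answer: pi*(-sqrt(34) + sqrt(70))/9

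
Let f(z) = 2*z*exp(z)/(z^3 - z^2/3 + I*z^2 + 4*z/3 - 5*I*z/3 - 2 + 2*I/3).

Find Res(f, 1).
Write f(z) = P(z)/Q(z) with P(z) = 2*z*exp(z) and Q(z) = z^3 - z^2/3 + I*z^2 + 4*z/3 - 5*I*z/3 - 2 + 2*I/3.
The denominator factors as Q(z) = (z + 2/3 + 2*I)*(z - I)*(z - 1), so z = 1 is a simple zero of Q and P is analytic there; z = 1 is therefore a simple pole and
  Res(f, z₀) = P(z₀)/Q'(z₀).

Q'(z) = 3*z^2 - 2*z/3 + 2*I*z + 4/3 - 5*I/3, so Q'(1) = 11/3 + I/3.
P(1) = 2*exp(1).

Res(f, 1) = (2*exp(1))/(11/3 + I/3) = exp(1)*(33/61 - 3*I/61)

Final answer: exp(1)*(33/61 - 3*I/61)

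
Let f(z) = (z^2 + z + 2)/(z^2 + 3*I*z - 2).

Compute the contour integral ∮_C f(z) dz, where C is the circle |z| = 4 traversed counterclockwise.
pi*(6 + 2*I)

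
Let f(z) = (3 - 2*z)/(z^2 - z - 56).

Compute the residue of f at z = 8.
Write f(z) = P(z)/Q(z) with P(z) = 3 - 2*z and Q(z) = z^2 - z - 56.
The denominator factors as Q(z) = (z + 7)*(z - 8), so z = 8 is a simple zero of Q and P is analytic there; z = 8 is therefore a simple pole and
  Res(f, z₀) = P(z₀)/Q'(z₀).

Q'(z) = 2*z - 1, so Q'(8) = 15.
P(8) = -13.

Res(f, 8) = (-13)/(15) = -13/15

Final answer: -13/15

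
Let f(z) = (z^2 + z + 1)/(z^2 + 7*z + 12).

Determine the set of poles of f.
The singularities of f are the zeros of the denominator. Factoring,
  z^2 + 7*z + 12 = (z + 3)*(z + 4)
so the candidates are z = -3, z = -4.

Check the numerator P(z) = z^2 + z + 1 at each one:
  P(-3) = 7 ≠ 0, so z = -3 is a (simple) pole.
  P(-4) = 13 ≠ 0, so z = -4 is a (simple) pole.

Poles of f: {-4, -3}

Final answer: {-4, -3}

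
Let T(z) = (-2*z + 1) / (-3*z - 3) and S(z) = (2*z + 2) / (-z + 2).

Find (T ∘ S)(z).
(5*z + 2)/(3*z + 12)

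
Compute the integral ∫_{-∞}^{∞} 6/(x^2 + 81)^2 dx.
Let f(z) = 6/(z^2 + 81)^2. The denominator has no real zeros and deg Q - deg P = 4 ≥ 2, so the integral of f over the upper semicircle |z| = R tends to 0 as R → ∞. Closing the contour in the upper half-plane,
  ∫_{-∞}^{∞} f(x) dx = 2πi · Σ Res(f, z_k)  over the poles with Im z_k > 0.

Zeros of the denominator: z^2 + 81 = 0 gives z = ±9*I.
Upper half-plane: z = 9*I (a pole of order 2).

Write f(z) = g(z)/(z - 9*I)^2 with g(z) = 6/(z + 9*I)^2. For a double pole, Res(f, z₀) = g'(z₀):
  g'(z) = -12/(z + 9*I)^3
  Res(f, 9*I) = g'(9*I) = -I/486

∫_{-∞}^{∞} f(x) dx = 2πi · (-I/486) = pi/243

Final answer: pi/243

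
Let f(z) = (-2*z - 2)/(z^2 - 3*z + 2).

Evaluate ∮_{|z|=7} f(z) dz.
By the residue theorem, ∮_C f(z) dz = 2πi · (sum of the residues of f at the poles inside |z| = 7).

The denominator factors as (z - 2)*(z - 1), so the singularities of f are simple poles at z = 2, z = 1.
  |2|² = 4 < 49 = 7², so this pole is inside the contour.
  |1|² = 1 < 49 = 7², so this pole is inside the contour.

With P(z) = -2*z - 2 and Q(z) = z^2 - 3*z + 2, each pole is simple, so Res(f, z₀) = P(z₀)/Q'(z₀) with Q'(z) = 2*z - 3.
  Res(f, 2) = P(2)/Q'(2) = (-6)/(1) = -6
  Res(f, 1) = P(1)/Q'(1) = (-4)/(-1) = 4

Sum of residues inside C: -2
∮_C f(z) dz = 2πi · (-2) = -4*I*pi

Final answer: -4*I*pi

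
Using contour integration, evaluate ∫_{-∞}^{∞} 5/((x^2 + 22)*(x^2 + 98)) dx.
Let f(z) = 5/((z^2 + 22)*(z^2 + 98)). The denominator has no real zeros and deg Q - deg P = 4 ≥ 2, so the integral of f over the upper semicircle |z| = R tends to 0 as R → ∞. Closing the contour in the upper half-plane,
  ∫_{-∞}^{∞} f(x) dx = 2πi · Σ Res(f, z_k)  over the poles with Im z_k > 0.

Zeros of the denominator: z^2 + 22 = 0 gives z = ±sqrt(22)*I; z^2 + 98 = 0 gives z = ±7*sqrt(2)*I.
Upper half-plane: z = 7*sqrt(2)*I, z = sqrt(22)*I (simple).

Each pole is a simple zero of Q(z) = z^4 + 120*z^2 + 2156, so Res(f, z₀) = P(z₀)/Q'(z₀) with P(z) = 5, Q'(z) = 4*z^3 + 240*z:
  Res(f, 7*sqrt(2)*I) = (5)/(-1064*sqrt(2)*I) = 5*sqrt(2)*I/2128
  Res(f, sqrt(22)*I) = (5)/(152*sqrt(22)*I) = -5*sqrt(22)*I/3344

Sum of residues: 5*I*(-7*sqrt(22) + 11*sqrt(2))/23408
∫_{-∞}^{∞} f(x) dx = 2πi · (5*I*(-7*sqrt(22) + 11*sqrt(2))/23408) = 5*pi*(-11*sqrt(2) + 7*sqrt(22))/11704

Final answer: 5*pi*(-11*sqrt(2) + 7*sqrt(22))/11704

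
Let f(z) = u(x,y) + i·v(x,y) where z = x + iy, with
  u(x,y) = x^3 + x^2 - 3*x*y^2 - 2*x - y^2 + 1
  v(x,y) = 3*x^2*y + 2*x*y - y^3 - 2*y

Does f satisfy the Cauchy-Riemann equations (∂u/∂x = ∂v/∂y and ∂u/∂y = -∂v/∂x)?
∂u/∂x = 3*x^2 + 2*x - 3*y^2 - 2
∂v/∂y = 3*x^2 + 2*x - 3*y^2 - 2
∂u/∂y = -6*x*y - 2*y
∂v/∂x = 6*x*y + 2*y
∂u/∂x = ∂v/∂y and ∂u/∂y = -∂v/∂x hold identically; f is analytic.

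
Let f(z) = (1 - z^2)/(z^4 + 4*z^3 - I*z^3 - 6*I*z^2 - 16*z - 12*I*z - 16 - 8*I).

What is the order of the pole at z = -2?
Factor the denominator:
  z^4 + 4*z^3 - I*z^3 - 6*I*z^2 - 16*z - 12*I*z - 16 - 8*I = (z + 2)^3*(z - 2 - I)

The numerator P(z) = 1 - z^2 has P(-2) = -3 ≠ 0, so no factor of (z + 2) cancels.
Near z = -2 we can therefore write f(z) = g(z)/(z + 2)^3 with g analytic at -2 and g(-2) ≠ 0 (g is the numerator divided by the remaining denominator factors).

Hence z = -2 is a pole of order 3.

Final answer: 3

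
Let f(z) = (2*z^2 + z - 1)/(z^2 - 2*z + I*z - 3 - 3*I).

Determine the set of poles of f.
The singularities of f are the zeros of the denominator. Factoring,
  z^2 - 2*z + I*z - 3 - 3*I = (z + 1 + I)*(z - 3)
so the candidates are z = -1 - I, z = 3.

Check the numerator P(z) = 2*z^2 + z - 1 at each one:
  P(-1 - I) = -2 + 3*I ≠ 0, so z = -1 - I is a (simple) pole.
  P(3) = 20 ≠ 0, so z = 3 is a (simple) pole.

Poles of f: {-1 - I, 3}

Final answer: {-1 - I, 3}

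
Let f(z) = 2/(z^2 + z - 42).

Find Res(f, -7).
Write f(z) = P(z)/Q(z) with P(z) = 2 and Q(z) = z^2 + z - 42.
The denominator factors as Q(z) = (z + 7)*(z - 6), so z = -7 is a simple zero of Q and P is analytic there; z = -7 is therefore a simple pole and
  Res(f, z₀) = P(z₀)/Q'(z₀).

Q'(z) = 2*z + 1, so Q'(-7) = -13.
P(-7) = 2.

Res(f, -7) = (2)/(-13) = -2/13

Final answer: -2/13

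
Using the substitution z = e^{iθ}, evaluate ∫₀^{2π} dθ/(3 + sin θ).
Call the integral J. The integrand is 2π-periodic and we integrate over a full period, so shifting θ does not change the value (θ → θ + π/2 turns sin θ into cos θ). Hence
  J = ∫₀^{2π} dθ/(3 + cos θ).
Put z = e^{iθ}: then cos θ = (z + 1/z)/2, dθ = dz/(iz), and z runs once counterclockwise around |z| = 1:
  J = ∮_{|z|=1} 1/(3 + (z + 1/z)/2) · dz/(iz) = (2/i) ∮_{|z|=1} dz/(z^2 + 6*z + 1).
The roots of z^2 + 6*z + 1 are z = (-3 ± sqrt(3^2 - 1^2)), with sqrt(8) = 2*sqrt(2); their product is 1, so only z₊ = -3 + 2*sqrt(2) lies inside the unit circle (z₋ = -3 - 2*sqrt(2) lies outside).
z₊ is a simple zero of q(z) = z^2 + 6*z + 1, so Res(1/q, z₊) = 1/q'(z₊) with q'(z) = 2*z + 6; and q'(z₊) = (z₊ - z₋) = 4*sqrt(2).
Therefore J = (2/i) · 2πi · 1/(4*sqrt(2)) = 2*pi/(2*sqrt(2)) = sqrt(2)*pi/2

Final answer: sqrt(2)*pi/2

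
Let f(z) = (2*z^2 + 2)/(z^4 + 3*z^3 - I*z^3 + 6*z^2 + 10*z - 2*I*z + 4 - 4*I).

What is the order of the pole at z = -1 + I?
Factor the denominator:
  z^4 + 3*z^3 - I*z^3 + 6*z^2 + 10*z - 2*I*z + 4 - 4*I = (z + 1 - I)^3*(z + 2*I)

The numerator P(z) = 2*z^2 + 2 has P(-1 + I) = 2 - 4*I ≠ 0, so no factor of (z + 1 - I) cancels.
Near z = -1 + I we can therefore write f(z) = g(z)/(z + 1 - I)^3 with g analytic at -1 + I and g(-1 + I) ≠ 0 (g is the numerator divided by the remaining denominator factors).

Hence z = -1 + I is a pole of order 3.

Final answer: 3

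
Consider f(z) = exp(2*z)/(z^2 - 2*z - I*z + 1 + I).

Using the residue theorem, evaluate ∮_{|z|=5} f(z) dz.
By the residue theorem, ∮_C f(z) dz = 2πi · (sum of the residues of f at the poles inside |z| = 5).

The denominator factors as (z - 1)*(z - 1 - I), so the singularities of f are simple poles at z = 1, z = 1 + I.
  |1|² = 1 < 25 = 5², so this pole is inside the contour.
  |1 + I|² = 2 < 25 = 5², so this pole is inside the contour.

With P(z) = exp(2*z) and Q(z) = z^2 - 2*z - I*z + 1 + I, each pole is simple, so Res(f, z₀) = P(z₀)/Q'(z₀) with Q'(z) = 2*z - 2 - I.
  Res(f, 1) = P(1)/Q'(1) = (exp(2))/(-I) = I*exp(2)
  Res(f, 1 + I) = P(1 + I)/Q'(1 + I) = (exp(2 + 2*I))/(I) = -I*exp(2 + 2*I)

Sum of residues inside C: -I*exp(2 + 2*I) + I*exp(2)
∮_C f(z) dz = 2πi · (-I*exp(2 + 2*I) + I*exp(2)) = -2*pi*exp(2) + 2*pi*exp(2 + 2*I)

Final answer: -2*pi*exp(2) + 2*pi*exp(2 + 2*I)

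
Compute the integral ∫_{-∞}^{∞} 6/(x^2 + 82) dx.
Let f(z) = 6/(z^2 + 82). The denominator has no real zeros and deg Q - deg P = 2 ≥ 2, so the integral of f over the upper semicircle |z| = R tends to 0 as R → ∞. Closing the contour in the upper half-plane,
  ∫_{-∞}^{∞} f(x) dx = 2πi · Σ Res(f, z_k)  over the poles with Im z_k > 0.

Zeros of the denominator: z^2 + 82 = 0 gives z = ±sqrt(82)*I.
Upper half-plane: z = sqrt(82)*I (simple).

Each pole is a simple zero of Q(z) = z^2 + 82, so Res(f, z₀) = P(z₀)/Q'(z₀) with P(z) = 6, Q'(z) = 2*z:
  Res(f, sqrt(82)*I) = (6)/(2*sqrt(82)*I) = -3*sqrt(82)*I/82

∫_{-∞}^{∞} f(x) dx = 2πi · (-3*sqrt(82)*I/82) = 3*sqrt(82)*pi/41

Final answer: 3*sqrt(82)*pi/41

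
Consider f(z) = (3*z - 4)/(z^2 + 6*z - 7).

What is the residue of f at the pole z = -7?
25/8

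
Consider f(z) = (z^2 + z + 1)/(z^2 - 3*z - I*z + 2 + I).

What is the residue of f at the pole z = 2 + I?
Write f(z) = P(z)/Q(z) with P(z) = z^2 + z + 1 and Q(z) = z^2 - 3*z - I*z + 2 + I.
The denominator factors as Q(z) = (z - 1)*(z - 2 - I), so z = 2 + I is a simple zero of Q and P is analytic there; z = 2 + I is therefore a simple pole and
  Res(f, z₀) = P(z₀)/Q'(z₀).

Q'(z) = 2*z - 3 - I, so Q'(2 + I) = 1 + I.
P(2 + I) = 6 + 5*I.

Res(f, 2 + I) = (6 + 5*I)/(1 + I) = 11/2 - I/2

Final answer: 11/2 - I/2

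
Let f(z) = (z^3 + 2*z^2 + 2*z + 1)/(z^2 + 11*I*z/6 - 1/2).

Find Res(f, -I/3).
Write f(z) = P(z)/Q(z) with P(z) = z^3 + 2*z^2 + 2*z + 1 and Q(z) = z^2 + 11*I*z/6 - 1/2.
The denominator factors as Q(z) = (z + I/3)*(z + 3*I/2), so z = -I/3 is a simple zero of Q and P is analytic there; z = -I/3 is therefore a simple pole and
  Res(f, z₀) = P(z₀)/Q'(z₀).

Q'(z) = 2*z + 11*I/6, so Q'(-I/3) = 7*I/6.
P(-I/3) = 7/9 - 17*I/27.

Res(f, -I/3) = (7/9 - 17*I/27)/(7*I/6) = -34/63 - 2*I/3

Final answer: -34/63 - 2*I/3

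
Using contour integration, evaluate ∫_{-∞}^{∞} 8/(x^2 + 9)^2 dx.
4*pi/27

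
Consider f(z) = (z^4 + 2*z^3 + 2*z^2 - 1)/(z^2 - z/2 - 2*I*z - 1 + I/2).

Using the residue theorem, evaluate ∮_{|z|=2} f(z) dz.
pi*(-8 - 59*I/4)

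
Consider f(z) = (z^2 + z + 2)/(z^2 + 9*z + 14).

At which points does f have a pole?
The singularities of f are the zeros of the denominator. Factoring,
  z^2 + 9*z + 14 = (z + 7)*(z + 2)
so the candidates are z = -7, z = -2.

Check the numerator P(z) = z^2 + z + 2 at each one:
  P(-7) = 44 ≠ 0, so z = -7 is a (simple) pole.
  P(-2) = 4 ≠ 0, so z = -2 is a (simple) pole.

Poles of f: {-7, -2}

Final answer: {-7, -2}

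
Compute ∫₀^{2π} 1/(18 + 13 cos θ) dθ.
Let J = ∫₀^{2π} dθ/(18 + 13 cos θ).
Put z = e^{iθ}: then cos θ = (z + 1/z)/2, dθ = dz/(iz), and z runs once counterclockwise around |z| = 1:
  J = ∮_{|z|=1} 1/(18 + 13*(z + 1/z)/2) · dz/(iz) = (2/i) ∮_{|z|=1} dz/(13*z^2 + 36*z + 13).
The roots of 13*z^2 + 36*z + 13 are z = (-18 ± sqrt(18^2 - 13^2))/13, with sqrt(155) = sqrt(155); their product is 1, so only z₊ = -18/13 + sqrt(155)/13 lies inside the unit circle (z₋ = -18/13 - sqrt(155)/13 lies outside).
z₊ is a simple zero of q(z) = 13*z^2 + 36*z + 13, so Res(1/q, z₊) = 1/q'(z₊) with q'(z) = 26*z + 36; and q'(z₊) = 13*(z₊ - z₋) = 2*sqrt(155).
Therefore J = (2/i) · 2πi · 1/(2*sqrt(155)) = 2*pi/(sqrt(155)) = 2*sqrt(155)*pi/155

Final answer: 2*sqrt(155)*pi/155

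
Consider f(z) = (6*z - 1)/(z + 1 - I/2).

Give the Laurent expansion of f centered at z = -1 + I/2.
(-7 + 3*I)/(z + 1 - I/2) + 6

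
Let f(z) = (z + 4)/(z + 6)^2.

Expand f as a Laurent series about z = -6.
-2/(z + 6)^2 + 1/(z + 6)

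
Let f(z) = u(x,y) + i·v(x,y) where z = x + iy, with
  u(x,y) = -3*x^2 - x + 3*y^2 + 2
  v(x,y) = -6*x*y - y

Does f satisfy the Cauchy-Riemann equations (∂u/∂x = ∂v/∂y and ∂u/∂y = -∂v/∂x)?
∂u/∂x = -6*x - 1
∂v/∂y = -6*x - 1
∂u/∂y = 6*y
∂v/∂x = -6*y
∂u/∂x = ∂v/∂y and ∂u/∂y = -∂v/∂x hold identically; f is analytic.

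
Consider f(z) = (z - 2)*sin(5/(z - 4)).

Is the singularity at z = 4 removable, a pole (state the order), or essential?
Let u = z - 4. Then
  sin(5/u) = Σ_{k≥0} (-1)^k (5)^(2k+1)/((2k+1)!·u^(2k+1)) = 5/u - 125/(6*u^3) + 625/(24*u^5) + ...
which has infinitely many negative powers of u, so sin(5/(z - 4)) has an essential singularity at z = 4.
The extra factor z - 2 is a nonzero polynomial; if the product had at most a pole at z = 4, dividing by that polynomial would leave sin(5/(z - 4)) with at most a pole too — contradiction. (Equivalently, the product's Laurent series still has infinitely many negative powers.)
So the singularity is essential.

Final answer: essential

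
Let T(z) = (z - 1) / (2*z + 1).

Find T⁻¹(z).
Set w = T(z) = (z - 1) / (2*z + 1) and solve for z:
  w*(2*z + 1) = z - 1
  w + z*(2*w - 1) + 1 = 0
  z*(2*w - 1) = -w - 1
  z = (w + 1)/(1 - 2*w)
Renaming the variable, T⁻¹(z) = (z + 1)/(-2*z + 1) = (-z - 1)/(2*z - 1).
(Check: ad - bc = 3 ≠ 0, so T is invertible.)

Final answer: (-z - 1)/(2*z - 1)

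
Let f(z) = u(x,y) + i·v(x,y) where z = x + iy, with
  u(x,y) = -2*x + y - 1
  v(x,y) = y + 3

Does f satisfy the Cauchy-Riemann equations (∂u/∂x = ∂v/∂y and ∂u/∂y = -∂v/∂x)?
∂u/∂x = -2
∂v/∂y = 1
∂u/∂y = 1
∂v/∂x = 0
∂u/∂x ≠ ∂v/∂y and ∂u/∂y ≠ -∂v/∂x; the Cauchy-Riemann equations are not satisfied, so f is not analytic.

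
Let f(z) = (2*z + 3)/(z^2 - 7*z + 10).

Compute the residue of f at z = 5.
Write f(z) = P(z)/Q(z) with P(z) = 2*z + 3 and Q(z) = z^2 - 7*z + 10.
The denominator factors as Q(z) = (z - 5)*(z - 2), so z = 5 is a simple zero of Q and P is analytic there; z = 5 is therefore a simple pole and
  Res(f, z₀) = P(z₀)/Q'(z₀).

Q'(z) = 2*z - 7, so Q'(5) = 3.
P(5) = 13.

Res(f, 5) = (13)/(3) = 13/3

Final answer: 13/3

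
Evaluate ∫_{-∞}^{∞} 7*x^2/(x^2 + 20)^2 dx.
7*sqrt(5)*pi/20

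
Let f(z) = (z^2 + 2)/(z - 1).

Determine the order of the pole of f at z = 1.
Factor the denominator:
  z - 1 = (z - 1)

The numerator P(z) = z^2 + 2 has P(1) = 3 ≠ 0, so no factor of (z - 1) cancels.
Near z = 1 we can therefore write f(z) = g(z)/(z - 1) with g analytic at 1 and g(1) ≠ 0 (g is just the numerator).

Hence z = 1 is a pole of order 1.

Final answer: 1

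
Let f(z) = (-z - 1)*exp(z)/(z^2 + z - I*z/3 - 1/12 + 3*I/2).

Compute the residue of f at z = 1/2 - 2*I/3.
(-37/61 - 21*I/122)*exp(1/2 - 2*I/3)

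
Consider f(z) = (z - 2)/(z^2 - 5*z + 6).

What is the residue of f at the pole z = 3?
Write f(z) = P(z)/Q(z) with P(z) = z - 2 and Q(z) = z^2 - 5*z + 6.
The denominator factors as Q(z) = (z - 3)*(z - 2), so z = 3 is a simple zero of Q and P is analytic there; z = 3 is therefore a simple pole and
  Res(f, z₀) = P(z₀)/Q'(z₀).

Q'(z) = 2*z - 5, so Q'(3) = 1.
P(3) = 1.

Res(f, 3) = (1)/(1) = 1

Final answer: 1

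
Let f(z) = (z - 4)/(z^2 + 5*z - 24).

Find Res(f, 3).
-1/11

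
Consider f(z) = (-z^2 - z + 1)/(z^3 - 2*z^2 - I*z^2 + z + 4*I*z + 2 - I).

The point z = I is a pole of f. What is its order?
2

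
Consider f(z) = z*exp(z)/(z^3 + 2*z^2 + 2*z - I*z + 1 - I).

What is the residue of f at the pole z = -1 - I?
Write f(z) = P(z)/Q(z) with P(z) = z*exp(z) and Q(z) = z^3 + 2*z^2 + 2*z - I*z + 1 - I.
The denominator factors as Q(z) = (z + 1)*(z + 1 + I)*(z - I), so z = -1 - I is a simple zero of Q and P is analytic there; z = -1 - I is therefore a simple pole and
  Res(f, z₀) = P(z₀)/Q'(z₀).

Q'(z) = 3*z^2 + 4*z + 2 - I, so Q'(-1 - I) = -2 + I.
P(-1 - I) = (-1 - I)*exp(-1 - I).

Res(f, -1 - I) = ((-1 - I)*exp(-1 - I))/(-2 + I) = (1/5 + 3*I/5)*exp(-1 - I)

Final answer: (1/5 + 3*I/5)*exp(-1 - I)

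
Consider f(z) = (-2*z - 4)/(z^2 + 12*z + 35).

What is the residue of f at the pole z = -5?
Write f(z) = P(z)/Q(z) with P(z) = -2*z - 4 and Q(z) = z^2 + 12*z + 35.
The denominator factors as Q(z) = (z + 5)*(z + 7), so z = -5 is a simple zero of Q and P is analytic there; z = -5 is therefore a simple pole and
  Res(f, z₀) = P(z₀)/Q'(z₀).

Q'(z) = 2*z + 12, so Q'(-5) = 2.
P(-5) = 6.

Res(f, -5) = (6)/(2) = 3

Final answer: 3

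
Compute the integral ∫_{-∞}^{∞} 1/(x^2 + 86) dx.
Let f(z) = 1/(z^2 + 86). The denominator has no real zeros and deg Q - deg P = 2 ≥ 2, so the integral of f over the upper semicircle |z| = R tends to 0 as R → ∞. Closing the contour in the upper half-plane,
  ∫_{-∞}^{∞} f(x) dx = 2πi · Σ Res(f, z_k)  over the poles with Im z_k > 0.

Zeros of the denominator: z^2 + 86 = 0 gives z = ±sqrt(86)*I.
Upper half-plane: z = sqrt(86)*I (simple).

Each pole is a simple zero of Q(z) = z^2 + 86, so Res(f, z₀) = P(z₀)/Q'(z₀) with P(z) = 1, Q'(z) = 2*z:
  Res(f, sqrt(86)*I) = (1)/(2*sqrt(86)*I) = -sqrt(86)*I/172

∫_{-∞}^{∞} f(x) dx = 2πi · (-sqrt(86)*I/172) = sqrt(86)*pi/86

Final answer: sqrt(86)*pi/86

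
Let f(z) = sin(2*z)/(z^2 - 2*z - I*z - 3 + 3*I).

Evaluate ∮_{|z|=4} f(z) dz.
By the residue theorem, ∮_C f(z) dz = 2πi · (sum of the residues of f at the poles inside |z| = 4).

The denominator factors as (z - 3)*(z + 1 - I), so the singularities of f are simple poles at z = 3, z = -1 + I.
  |3|² = 9 < 16 = 4², so this pole is inside the contour.
  |-1 + I|² = 2 < 16 = 4², so this pole is inside the contour.

With P(z) = sin(2*z) and Q(z) = z^2 - 2*z - I*z - 3 + 3*I, each pole is simple, so Res(f, z₀) = P(z₀)/Q'(z₀) with Q'(z) = 2*z - 2 - I.
  Res(f, 3) = P(3)/Q'(3) = (sin(6))/(4 - I) = (4/17 + I/17)*sin(6)
  Res(f, -1 + I) = P(-1 + I)/Q'(-1 + I) = (-sin(2 - 2*I))/(-4 + I) = (4/17 + I/17)*sin(2 - 2*I)

Sum of residues inside C: (4/17 + I/17)*sin(6) + (4/17 + I/17)*sin(2 - 2*I)
∮_C f(z) dz = 2πi · ((4/17 + I/17)*sin(6) + (4/17 + I/17)*sin(2 - 2*I)) = pi*(-2/17 + 8*I/17)*sin(6) + pi*(-2/17 + 8*I/17)*sin(2 - 2*I)

Final answer: pi*(-2/17 + 8*I/17)*sin(6) + pi*(-2/17 + 8*I/17)*sin(2 - 2*I)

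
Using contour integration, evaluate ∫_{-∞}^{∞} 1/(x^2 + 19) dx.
Let f(z) = 1/(z^2 + 19). The denominator has no real zeros and deg Q - deg P = 2 ≥ 2, so the integral of f over the upper semicircle |z| = R tends to 0 as R → ∞. Closing the contour in the upper half-plane,
  ∫_{-∞}^{∞} f(x) dx = 2πi · Σ Res(f, z_k)  over the poles with Im z_k > 0.

Zeros of the denominator: z^2 + 19 = 0 gives z = ±sqrt(19)*I.
Upper half-plane: z = sqrt(19)*I (simple).

Each pole is a simple zero of Q(z) = z^2 + 19, so Res(f, z₀) = P(z₀)/Q'(z₀) with P(z) = 1, Q'(z) = 2*z:
  Res(f, sqrt(19)*I) = (1)/(2*sqrt(19)*I) = -sqrt(19)*I/38

∫_{-∞}^{∞} f(x) dx = 2πi · (-sqrt(19)*I/38) = sqrt(19)*pi/19

Final answer: sqrt(19)*pi/19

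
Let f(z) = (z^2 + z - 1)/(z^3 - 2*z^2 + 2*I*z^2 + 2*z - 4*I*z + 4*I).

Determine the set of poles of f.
The singularities of f are the zeros of the denominator. Factoring,
  z^3 - 2*z^2 + 2*I*z^2 + 2*z - 4*I*z + 4*I = (z + 2*I)*(z - 1 + I)*(z - 1 - I)
so the candidates are z = -2*I, z = 1 - I, z = 1 + I.

Check the numerator P(z) = z^2 + z - 1 at each one:
  P(-2*I) = -5 - 2*I ≠ 0, so z = -2*I is a (simple) pole.
  P(1 - I) = -3*I ≠ 0, so z = 1 - I is a (simple) pole.
  P(1 + I) = 3*I ≠ 0, so z = 1 + I is a (simple) pole.

Poles of f: {-2*I, 1 - I, 1 + I}

Final answer: {-2*I, 1 - I, 1 + I}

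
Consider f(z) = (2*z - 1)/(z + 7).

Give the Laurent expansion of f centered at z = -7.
Put w = z - (-7), i.e. z = w - 7. The denominator is w, so it suffices to rewrite the numerator in powers of w.

P(z) = 2*z - 1
P(w - 7) = -15 + 2*w

Dividing each term by w:
  f = -15/w + 2

Substituting back w = z + 7:
  f(z) = -15/(z + 7) + 2

The series is finite because the numerator is a polynomial; the negative powers form the principal part, and the coefficient of 1/(z + 7) gives Res(f, -7) = -15.

Final answer: -15/(z + 7) + 2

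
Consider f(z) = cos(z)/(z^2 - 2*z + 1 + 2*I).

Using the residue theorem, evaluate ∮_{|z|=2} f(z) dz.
By the residue theorem, ∮_C f(z) dz = 2πi · (sum of the residues of f at the poles inside |z| = 2).

The denominator factors as (z - I)*(z - 2 + I), so the singularities of f are simple poles at z = I, z = 2 - I.
  |I|² = 1 < 4 = 2², so this pole is inside the contour.
  |2 - I|² = 5 > 4 = 2², so this pole is outside the contour.

With P(z) = cos(z) and Q(z) = z^2 - 2*z + 1 + 2*I, each pole is simple, so Res(f, z₀) = P(z₀)/Q'(z₀) with Q'(z) = 2*z - 2.
  Res(f, I) = P(I)/Q'(I) = (cosh(1))/(-2 + 2*I) = (-1/4 - I/4)*cosh(1)

∮_C f(z) dz = 2πi · ((-1/4 - I/4)*cosh(1)) = pi*(1/2 - I/2)*cosh(1)

Final answer: pi*(1/2 - I/2)*cosh(1)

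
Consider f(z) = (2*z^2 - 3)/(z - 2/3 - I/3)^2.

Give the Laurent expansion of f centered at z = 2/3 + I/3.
Put w = z - (2/3 + I/3), i.e. z = w + 2/3 + I/3. The denominator is w^2, so it suffices to rewrite the numerator in powers of w.

P(z) = 2*z^2 - 3
P(w + 2/3 + I/3) = -7/3 + 8*I/9 + (8/3 + 4*I/3)*w + 2*w^2

Dividing each term by w^2:
  f = (-7/3 + 8*I/9)/w^2 + (8/3 + 4*I/3)/w + 2

Substituting back w = z - 2/3 - I/3:
  f(z) = (-7/3 + 8*I/9)/(z - 2/3 - I/3)^2 + (8/3 + 4*I/3)/(z - 2/3 - I/3) + 2

The series is finite because the numerator is a polynomial; the negative powers form the principal part, and the coefficient of 1/(z - 2/3 - I/3) gives Res(f, 2/3 + I/3) = 8/3 + 4*I/3.

Final answer: (-7/3 + 8*I/9)/(z - 2/3 - I/3)^2 + (8/3 + 4*I/3)/(z - 2/3 - I/3) + 2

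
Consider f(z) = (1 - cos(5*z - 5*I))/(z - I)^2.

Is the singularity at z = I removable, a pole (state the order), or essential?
Let u = z - I. The argument of cos is 5*z - 5*I = 5u, so
  f = (1 - cos(5u))/u^2 = ((5u)^2/2 - (5u)^4/24 + ...)/u^2 = 25/2 - (625/24)*u^2 + ...
The Laurent expansion about u = 0 has no negative powers; equivalently lim_{z→I} f(z) = 25/2 exists and is finite.
So the singularity is removable.

Final answer: removable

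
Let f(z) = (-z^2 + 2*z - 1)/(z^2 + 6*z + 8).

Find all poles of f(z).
{-4, -2}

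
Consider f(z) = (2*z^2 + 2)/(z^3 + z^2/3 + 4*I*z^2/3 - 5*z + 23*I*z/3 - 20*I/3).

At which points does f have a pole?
{-3 + I, 2/3 - I/3, 2 - 2*I}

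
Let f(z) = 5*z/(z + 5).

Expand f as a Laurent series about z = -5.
Put w = z - (-5), i.e. z = w - 5. The denominator is w, so it suffices to rewrite the numerator in powers of w.

P(z) = 5*z
P(w - 5) = -25 + 5*w

Dividing each term by w:
  f = -25/w + 5

Substituting back w = z + 5:
  f(z) = -25/(z + 5) + 5

The series is finite because the numerator is a polynomial; the negative powers form the principal part, and the coefficient of 1/(z + 5) gives Res(f, -5) = -25.

Final answer: -25/(z + 5) + 5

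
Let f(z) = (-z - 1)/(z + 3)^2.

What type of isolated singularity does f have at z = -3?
pole of order 2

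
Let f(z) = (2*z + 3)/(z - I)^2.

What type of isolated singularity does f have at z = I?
Write f(z) = g(z)/(z - I)^2 with g(z) = 2*z + 3.
g is entire and g(I) = 3 + 2*I ≠ 0, so no factor of (z - I) cancels: the Laurent expansion of f about z = I starts at the power -2, i.e. lim_{z→z₀} (z - z₀)^2 f(z) = 3 + 2*I is finite and nonzero.
So z = I is a pole of order 2.

Final answer: pole of order 2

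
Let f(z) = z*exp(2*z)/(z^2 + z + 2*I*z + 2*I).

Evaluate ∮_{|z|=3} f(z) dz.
By the residue theorem, ∮_C f(z) dz = 2πi · (sum of the residues of f at the poles inside |z| = 3).

The denominator factors as (z + 2*I)*(z + 1), so the singularities of f are simple poles at z = -2*I, z = -1.
  |-2*I|² = 4 < 9 = 3², so this pole is inside the contour.
  |-1|² = 1 < 9 = 3², so this pole is inside the contour.

With P(z) = z*exp(2*z) and Q(z) = z^2 + z + 2*I*z + 2*I, each pole is simple, so Res(f, z₀) = P(z₀)/Q'(z₀) with Q'(z) = 2*z + 1 + 2*I.
  Res(f, -2*I) = P(-2*I)/Q'(-2*I) = (-2*I*exp(-4*I))/(1 - 2*I) = (4/5 - 2*I/5)*exp(-4*I)
  Res(f, -1) = P(-1)/Q'(-1) = (-exp(-2))/(-1 + 2*I) = (1/5 + 2*I/5)*exp(-2)

Sum of residues inside C: (1/5 + 2*I/5)*exp(-2) + (4/5 - 2*I/5)*exp(-4*I)
∮_C f(z) dz = 2πi · ((1/5 + 2*I/5)*exp(-2) + (4/5 - 2*I/5)*exp(-4*I)) = pi*(4/5 + 8*I/5)*exp(-4*I) + pi*(-4/5 + 2*I/5)*exp(-2)

Final answer: pi*(4/5 + 8*I/5)*exp(-4*I) + pi*(-4/5 + 2*I/5)*exp(-2)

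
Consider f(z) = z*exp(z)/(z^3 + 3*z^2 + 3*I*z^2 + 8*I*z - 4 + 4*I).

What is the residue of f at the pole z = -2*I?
Write f(z) = P(z)/Q(z) with P(z) = z*exp(z) and Q(z) = z^3 + 3*z^2 + 3*I*z^2 + 8*I*z - 4 + 4*I.
The denominator factors as Q(z) = (z + 2)*(z + 1 + I)*(z + 2*I), so z = -2*I is a simple zero of Q and P is analytic there; z = -2*I is therefore a simple pole and
  Res(f, z₀) = P(z₀)/Q'(z₀).

Q'(z) = 3*z^2 + 6*z + 6*I*z + 8*I, so Q'(-2*I) = -4*I.
P(-2*I) = -2*I*exp(-2*I).

Res(f, -2*I) = (-2*I*exp(-2*I))/(-4*I) = exp(-2*I)/2

Final answer: exp(-2*I)/2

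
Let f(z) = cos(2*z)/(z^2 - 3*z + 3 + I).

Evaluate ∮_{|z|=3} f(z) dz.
pi*(4/5 - 2*I/5)*cos(2 + 2*I) + pi*(-4/5 + 2*I/5)*cos(4 - 2*I)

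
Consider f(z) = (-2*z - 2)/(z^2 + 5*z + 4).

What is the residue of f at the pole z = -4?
Write f(z) = P(z)/Q(z) with P(z) = -2*z - 2 and Q(z) = z^2 + 5*z + 4.
The denominator factors as Q(z) = (z + 4)*(z + 1), so z = -4 is a simple zero of Q and P is analytic there; z = -4 is therefore a simple pole and
  Res(f, z₀) = P(z₀)/Q'(z₀).

Q'(z) = 2*z + 5, so Q'(-4) = -3.
P(-4) = 6.

Res(f, -4) = (6)/(-3) = -2

Final answer: -2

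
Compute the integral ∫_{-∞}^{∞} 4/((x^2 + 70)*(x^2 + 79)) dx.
2*pi*(-70*sqrt(79) + 79*sqrt(70))/24885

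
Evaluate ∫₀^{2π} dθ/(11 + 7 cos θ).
Let J = ∫₀^{2π} dθ/(11 + 7 cos θ).
Put z = e^{iθ}: then cos θ = (z + 1/z)/2, dθ = dz/(iz), and z runs once counterclockwise around |z| = 1:
  J = ∮_{|z|=1} 1/(11 + 7*(z + 1/z)/2) · dz/(iz) = (2/i) ∮_{|z|=1} dz/(7*z^2 + 22*z + 7).
The roots of 7*z^2 + 22*z + 7 are z = (-11 ± sqrt(11^2 - 7^2))/7, with sqrt(72) = 6*sqrt(2); their product is 1, so only z₊ = -11/7 + 6*sqrt(2)/7 lies inside the unit circle (z₋ = -11/7 - 6*sqrt(2)/7 lies outside).
z₊ is a simple zero of q(z) = 7*z^2 + 22*z + 7, so Res(1/q, z₊) = 1/q'(z₊) with q'(z) = 14*z + 22; and q'(z₊) = 7*(z₊ - z₋) = 12*sqrt(2).
Therefore J = (2/i) · 2πi · 1/(12*sqrt(2)) = 2*pi/(6*sqrt(2)) = sqrt(2)*pi/6

Final answer: sqrt(2)*pi/6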